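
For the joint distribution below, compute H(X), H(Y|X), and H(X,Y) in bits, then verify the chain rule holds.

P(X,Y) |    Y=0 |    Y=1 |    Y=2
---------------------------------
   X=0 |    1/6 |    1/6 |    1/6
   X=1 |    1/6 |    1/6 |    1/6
H(X,Y) = 2.5850, H(X) = 1.0000, H(Y|X) = 1.5850 (all in bits)

Chain rule: H(X,Y) = H(X) + H(Y|X)

Left side — joint entropy directly:
H(X,Y) = -Σ p(x,y) log p(x,y) = 2.5850 bits

Right side — compute H(Y|X) from the conditional distributions:
P(X) = (1/2, 1/2), so H(X) = 1.0000 bits
H(Y|X) = Σ_x P(X=x) · H(Y|X=x):
  P(Y|X=0) = (1/3, 1/3, 1/3), H(Y|X=0) = 1.5850, weight P(X=0) = 1/2
  P(Y|X=1) = (1/3, 1/3, 1/3), H(Y|X=1) = 1.5850, weight P(X=1) = 1/2
H(Y|X) = 1.5850 bits

H(X) + H(Y|X) = 1.0000 + 1.5850 = 2.5850 bits

Both sides equal 2.5850 bits. ✓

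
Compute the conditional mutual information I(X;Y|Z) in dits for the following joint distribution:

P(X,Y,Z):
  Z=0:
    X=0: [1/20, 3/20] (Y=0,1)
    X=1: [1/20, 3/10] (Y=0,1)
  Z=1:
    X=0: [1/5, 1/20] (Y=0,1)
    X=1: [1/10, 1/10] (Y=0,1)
0.0119 dits

Conditional mutual information: I(X;Y|Z) = H(X|Z) + H(Y|Z) - H(X,Y|Z)

H(Z) = 0.2989
H(X,Z) = 0.5897 → H(X|Z) = 0.2908
H(Y,Z) = 0.5365 → H(Y|Z) = 0.2376
H(X,Y,Z) = 0.8154 → H(X,Y|Z) = 0.5165

I(X;Y|Z) = 0.2908 + 0.2376 - 0.5165 = 0.0119 dits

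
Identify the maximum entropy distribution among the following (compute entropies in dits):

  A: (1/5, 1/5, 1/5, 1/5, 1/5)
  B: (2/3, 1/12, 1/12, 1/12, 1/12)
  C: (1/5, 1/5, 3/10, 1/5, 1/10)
A

For a discrete distribution over n outcomes, entropy is maximized by the uniform distribution.

Computing entropies:
H(A) = 0.6990 dits
H(B) = 0.4771 dits
H(C) = 0.6762 dits

The uniform distribution (where all probabilities equal 1/5) achieves the maximum entropy of log_10(5) = 0.6990 dits.

Distribution A has the highest entropy.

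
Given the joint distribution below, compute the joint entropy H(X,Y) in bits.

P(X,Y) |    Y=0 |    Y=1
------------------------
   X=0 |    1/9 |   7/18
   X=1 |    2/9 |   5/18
1.8776 bits

Joint entropy is H(X,Y) = -Σ_{x,y} p(x,y) log p(x,y).

Summing over all non-zero entries:
H(X,Y) = -[1/9·log_2(1/9) + 7/18·log_2(7/18) + 2/9·log_2(2/9) + 5/18·log_2(5/18)]
H(X,Y) = 1.8776 bits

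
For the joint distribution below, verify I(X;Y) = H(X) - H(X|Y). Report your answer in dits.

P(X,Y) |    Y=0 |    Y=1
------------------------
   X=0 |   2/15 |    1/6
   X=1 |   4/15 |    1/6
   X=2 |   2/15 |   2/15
I(X;Y) = 0.0049 dits

Mutual information has multiple equivalent forms:
- I(X;Y) = H(X) - H(X|Y)
- I(X;Y) = H(Y) - H(Y|X)
- I(X;Y) = H(X) + H(Y) - H(X,Y)

Computing all quantities:
H(X) = 0.4673, H(Y) = 0.3001, H(X,Y) = 0.7625
H(X|Y) = 0.4624, H(Y|X) = 0.2952

Verification:
H(X) - H(X|Y) = 0.4673 - 0.4624 = 0.0049
H(Y) - H(Y|X) = 0.3001 - 0.2952 = 0.0049
H(X) + H(Y) - H(X,Y) = 0.4673 + 0.3001 - 0.7625 = 0.0049

All forms give I(X;Y) = 0.0049 dits. ✓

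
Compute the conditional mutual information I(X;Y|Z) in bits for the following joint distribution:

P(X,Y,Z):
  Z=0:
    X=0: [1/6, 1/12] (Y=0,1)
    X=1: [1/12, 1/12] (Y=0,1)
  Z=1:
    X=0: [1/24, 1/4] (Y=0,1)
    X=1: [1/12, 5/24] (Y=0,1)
0.0213 bits

Conditional mutual information: I(X;Y|Z) = H(X|Z) + H(Y|Z) - H(X,Y|Z)

H(Z) = 0.9799
H(X,Z) = 1.9678 → H(X|Z) = 0.9879
H(Y,Z) = 1.8217 → H(Y|Z) = 0.8418
H(X,Y,Z) = 2.7883 → H(X,Y|Z) = 1.8085

I(X;Y|Z) = 0.9879 + 0.8418 - 1.8085 = 0.0213 bits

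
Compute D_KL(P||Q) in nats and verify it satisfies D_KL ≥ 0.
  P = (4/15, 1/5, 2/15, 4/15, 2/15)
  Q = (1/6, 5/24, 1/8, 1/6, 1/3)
0.1289 nats

KL divergence satisfies the Gibbs inequality: D_KL(P||Q) ≥ 0 for all distributions P, Q.

D_KL(P||Q) = Σ p(x) log(p(x)/q(x))
Term by term:
  x=0: 4/15 × log_e[(4/15)/(1/6)] = 0.1253
  x=1: 1/5 × log_e[(1/5)/(5/24)] = -0.0082
  x=2: 2/15 × log_e[(2/15)/(1/8)] = 0.0086
  x=3: 4/15 × log_e[(4/15)/(1/6)] = 0.1253
  x=4: 2/15 × log_e[(2/15)/(1/3)] = -0.1222
D_KL(P||Q) = 0.1289 nats

D_KL(P||Q) = 0.1289 ≥ 0 ✓

This non-negativity is a fundamental property: relative entropy cannot be negative because it measures how different Q is from P.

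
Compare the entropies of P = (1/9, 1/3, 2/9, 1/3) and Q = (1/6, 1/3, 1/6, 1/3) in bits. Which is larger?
Q

Computing entropies in bits:
H(P) = 1.8911
H(Q) = 1.9183

Distribution Q has higher entropy.

Intuition: The distribution closer to uniform (more spread out) has higher entropy.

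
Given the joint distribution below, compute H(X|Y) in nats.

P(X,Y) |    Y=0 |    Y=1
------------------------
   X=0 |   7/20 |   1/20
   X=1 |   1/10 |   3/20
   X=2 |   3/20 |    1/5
0.9655 nats

Using the chain rule: H(X|Y) = H(X,Y) - H(Y)

First, compute H(X,Y) = 1.6385 nats

Marginal P(Y) = (3/5, 2/5)
H(Y) = 0.6730 nats

H(X|Y) = H(X,Y) - H(Y) = 1.6385 - 0.6730 = 0.9655 nats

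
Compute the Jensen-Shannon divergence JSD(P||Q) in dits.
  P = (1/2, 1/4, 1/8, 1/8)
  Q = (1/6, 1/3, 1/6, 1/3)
0.0316 dits

Jensen-Shannon divergence is:
JSD(P||Q) = 0.5 × D_KL(P||M) + 0.5 × D_KL(Q||M)
where M = 0.5 × (P + Q) is the mixture distribution.

M = 0.5 × (1/2, 1/4, 1/8, 1/8) + 0.5 × (1/6, 1/3, 1/6, 1/3) = (1/3, 7/24, 0.145833, 0.229167)

D_KL(P||M) = 0.0300 dits
D_KL(Q||M) = 0.0331 dits

JSD(P||Q) = 0.5 × 0.0300 + 0.5 × 0.0331 = 0.0316 dits

Unlike KL divergence, JSD is symmetric and bounded: 0 ≤ JSD ≤ log(2).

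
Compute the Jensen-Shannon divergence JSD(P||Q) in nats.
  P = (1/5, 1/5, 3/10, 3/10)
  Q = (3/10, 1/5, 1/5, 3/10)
0.0101 nats

Jensen-Shannon divergence is:
JSD(P||Q) = 0.5 × D_KL(P||M) + 0.5 × D_KL(Q||M)
where M = 0.5 × (P + Q) is the mixture distribution.

M = 0.5 × (1/5, 1/5, 3/10, 3/10) + 0.5 × (3/10, 1/5, 1/5, 3/10) = (1/4, 1/5, 1/4, 3/10)

D_KL(P||M) = 0.0101 nats
D_KL(Q||M) = 0.0101 nats

JSD(P||Q) = 0.5 × 0.0101 + 0.5 × 0.0101 = 0.0101 nats

Unlike KL divergence, JSD is symmetric and bounded: 0 ≤ JSD ≤ log(2).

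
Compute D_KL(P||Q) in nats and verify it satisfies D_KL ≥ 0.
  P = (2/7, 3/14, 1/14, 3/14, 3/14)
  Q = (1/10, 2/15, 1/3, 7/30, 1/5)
0.2881 nats

KL divergence satisfies the Gibbs inequality: D_KL(P||Q) ≥ 0 for all distributions P, Q.

D_KL(P||Q) = Σ p(x) log(p(x)/q(x))
Term by term:
  x=0: 2/7 × log_e[(2/7)/(1/10)] = 0.2999
  x=1: 3/14 × log_e[(3/14)/(2/15)] = 0.1017
  x=2: 1/14 × log_e[(1/14)/(1/3)] = -0.1100
  x=3: 3/14 × log_e[(3/14)/(7/30)] = -0.0182
  x=4: 3/14 × log_e[(3/14)/(1/5)] = 0.0148
D_KL(P||Q) = 0.2881 nats

D_KL(P||Q) = 0.2881 ≥ 0 ✓

This non-negativity is a fundamental property: relative entropy cannot be negative because it measures how different Q is from P.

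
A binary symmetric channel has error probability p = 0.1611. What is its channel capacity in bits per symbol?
0.3631 bits

For a binary symmetric channel (BSC) with error probability p:
Capacity C = 1 - H(p) bits per symbol

where H(p) = -p log₂(p) - (1-p) log₂(1-p) is the binary entropy function.

H(0.1611) = 0.6369 bits
C = 1 - 0.6369 = 0.3631 bits per symbol

This means we can reliably transmit up to 0.3631 bits of information per channel use.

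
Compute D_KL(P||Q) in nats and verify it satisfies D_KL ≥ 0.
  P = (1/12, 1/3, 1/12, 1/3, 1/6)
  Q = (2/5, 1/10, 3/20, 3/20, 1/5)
0.4574 nats

KL divergence satisfies the Gibbs inequality: D_KL(P||Q) ≥ 0 for all distributions P, Q.

D_KL(P||Q) = Σ p(x) log(p(x)/q(x))
Term by term:
  x=0: 1/12 × log_e[(1/12)/(2/5)] = -0.1307
  x=1: 1/3 × log_e[(1/3)/(1/10)] = 0.4013
  x=2: 1/12 × log_e[(1/12)/(3/20)] = -0.0490
  x=3: 1/3 × log_e[(1/3)/(3/20)] = 0.2662
  x=4: 1/6 × log_e[(1/6)/(1/5)] = -0.0304
D_KL(P||Q) = 0.4574 nats

D_KL(P||Q) = 0.4574 ≥ 0 ✓

This non-negativity is a fundamental property: relative entropy cannot be negative because it measures how different Q is from P.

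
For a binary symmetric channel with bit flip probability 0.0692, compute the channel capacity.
0.6371 bits

For a binary symmetric channel (BSC) with error probability p:
Capacity C = 1 - H(p) bits per symbol

where H(p) = -p log₂(p) - (1-p) log₂(1-p) is the binary entropy function.

H(0.0692) = 0.3629 bits
C = 1 - 0.3629 = 0.6371 bits per symbol

This means we can reliably transmit up to 0.6371 bits of information per channel use.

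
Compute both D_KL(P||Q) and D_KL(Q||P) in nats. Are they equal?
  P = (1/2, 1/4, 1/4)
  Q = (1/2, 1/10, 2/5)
D_KL(P||Q) = 0.1116, D_KL(Q||P) = 0.0964

KL divergence is not symmetric: D_KL(P||Q) ≠ D_KL(Q||P) in general.

D_KL(P||Q) = 0.1116 nats
D_KL(Q||P) = 0.0964 nats

No, they are not equal!

This asymmetry is why KL divergence is not a true distance metric.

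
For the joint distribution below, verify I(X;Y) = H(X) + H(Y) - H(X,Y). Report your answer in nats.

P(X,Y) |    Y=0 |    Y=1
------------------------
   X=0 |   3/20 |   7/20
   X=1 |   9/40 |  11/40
I(X;Y) = 0.0121 nats

Mutual information has multiple equivalent forms:
- I(X;Y) = H(X) - H(X|Y)
- I(X;Y) = H(Y) - H(Y|X)
- I(X;Y) = H(X) + H(Y) - H(X,Y)

Computing all quantities:
H(X) = 0.6931, H(Y) = 0.6616, H(X,Y) = 1.3426
H(X|Y) = 0.6811, H(Y|X) = 0.6495

Verification:
H(X) - H(X|Y) = 0.6931 - 0.6811 = 0.0121
H(Y) - H(Y|X) = 0.6616 - 0.6495 = 0.0121
H(X) + H(Y) - H(X,Y) = 0.6931 + 0.6616 - 1.3426 = 0.0121

All forms give I(X;Y) = 0.0121 nats. ✓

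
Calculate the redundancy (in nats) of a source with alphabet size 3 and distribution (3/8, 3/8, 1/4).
0.0164 nats

Redundancy measures how far a source is from maximum entropy:
R = H_max - H(X)

Maximum entropy for 3 symbols: H_max = log_e(3) = 1.0986 nats
Actual entropy: H(X) = 1.0822 nats
Redundancy: R = 1.0986 - 1.0822 = 0.0164 nats

This redundancy represents potential for compression: the source could be compressed by 0.0164 nats per symbol.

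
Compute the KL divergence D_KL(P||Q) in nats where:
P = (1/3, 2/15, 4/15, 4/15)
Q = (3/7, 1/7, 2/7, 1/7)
0.0551 nats

KL divergence: D_KL(P||Q) = Σ p(x) log(p(x)/q(x))

Computing term by term:
  x=0: 1/3 × log_e[(1/3)/(3/7)] = 1/3 × -0.2513 = -0.0838
  x=1: 2/15 × log_e[(2/15)/(1/7)] = 2/15 × -0.0690 = -0.0092
  x=2: 4/15 × log_e[(4/15)/(2/7)] = 4/15 × -0.0690 = -0.0184
  x=3: 4/15 × log_e[(4/15)/(1/7)] = 4/15 × 0.6242 = 0.1664

D_KL(P||Q) = 0.0551 nats

Note: KL divergence is always non-negative and equals 0 iff P = Q.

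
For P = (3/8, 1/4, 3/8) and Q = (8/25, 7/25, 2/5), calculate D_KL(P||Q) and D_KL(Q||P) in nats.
D_KL(P||Q) = 0.0069, D_KL(Q||P) = 0.0068

KL divergence is not symmetric: D_KL(P||Q) ≠ D_KL(Q||P) in general.

D_KL(P||Q) = 0.0069 nats
D_KL(Q||P) = 0.0068 nats

No, they are not equal!

This asymmetry is why KL divergence is not a true distance metric.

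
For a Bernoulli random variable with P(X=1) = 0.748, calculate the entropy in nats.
0.5645 nats

The binary entropy function is:
H(p) = -p log(p) - (1-p) log(1-p)

H(0.748) = -0.748 × log_e(0.748) - 0.252 × log_e(0.252)
H(0.748) = 0.5645 nats

Note: Binary entropy is maximized at p=0.5 (H=1 bit) and minimized at p=0 or p=1 (H=0).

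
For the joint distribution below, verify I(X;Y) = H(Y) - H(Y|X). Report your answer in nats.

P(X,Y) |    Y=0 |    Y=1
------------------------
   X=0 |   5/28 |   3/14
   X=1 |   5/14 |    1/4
I(X;Y) = 0.0086 nats

Mutual information has multiple equivalent forms:
- I(X;Y) = H(X) - H(X|Y)
- I(X;Y) = H(Y) - H(Y|X)
- I(X;Y) = H(X) + H(Y) - H(X,Y)

Computing all quantities:
H(X) = 0.6700, H(Y) = 0.6906, H(X,Y) = 1.3520
H(X|Y) = 0.6614, H(Y|X) = 0.6820

Verification:
H(X) - H(X|Y) = 0.6700 - 0.6614 = 0.0086
H(Y) - H(Y|X) = 0.6906 - 0.6820 = 0.0086
H(X) + H(Y) - H(X,Y) = 0.6700 + 0.6906 - 1.3520 = 0.0086

All forms give I(X;Y) = 0.0086 nats. ✓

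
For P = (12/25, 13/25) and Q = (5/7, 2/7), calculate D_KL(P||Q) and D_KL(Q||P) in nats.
D_KL(P||Q) = 0.1206, D_KL(Q||P) = 0.1128

KL divergence is not symmetric: D_KL(P||Q) ≠ D_KL(Q||P) in general.

D_KL(P||Q) = 0.1206 nats
D_KL(Q||P) = 0.1128 nats

No, they are not equal!

This asymmetry is why KL divergence is not a true distance metric.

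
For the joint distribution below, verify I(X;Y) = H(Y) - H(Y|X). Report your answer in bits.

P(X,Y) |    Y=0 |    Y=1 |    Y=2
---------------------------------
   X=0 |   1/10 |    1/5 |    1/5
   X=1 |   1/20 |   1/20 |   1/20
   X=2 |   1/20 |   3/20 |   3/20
I(X;Y) = 0.0161 bits

Mutual information has multiple equivalent forms:
- I(X;Y) = H(X) - H(X|Y)
- I(X;Y) = H(Y) - H(Y|X)
- I(X;Y) = H(X) + H(Y) - H(X,Y)

Computing all quantities:
H(X) = 1.4406, H(Y) = 1.5219, H(X,Y) = 2.9464
H(X|Y) = 1.4245, H(Y|X) = 1.5058

Verification:
H(X) - H(X|Y) = 1.4406 - 1.4245 = 0.0161
H(Y) - H(Y|X) = 1.5219 - 1.5058 = 0.0161
H(X) + H(Y) - H(X,Y) = 1.4406 + 1.5219 - 2.9464 = 0.0161

All forms give I(X;Y) = 0.0161 bits. ✓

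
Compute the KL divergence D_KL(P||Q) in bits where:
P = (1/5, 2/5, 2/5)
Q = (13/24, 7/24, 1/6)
0.4000 bits

KL divergence: D_KL(P||Q) = Σ p(x) log(p(x)/q(x))

Computing term by term:
  x=0: 1/5 × log_2[(1/5)/(13/24)] = 1/5 × -1.4374 = -0.2875
  x=1: 2/5 × log_2[(2/5)/(7/24)] = 2/5 × 0.4557 = 0.1823
  x=2: 2/5 × log_2[(2/5)/(1/6)] = 2/5 × 1.2630 = 0.5052

D_KL(P||Q) = 0.4000 bits

Note: KL divergence is always non-negative and equals 0 iff P = Q.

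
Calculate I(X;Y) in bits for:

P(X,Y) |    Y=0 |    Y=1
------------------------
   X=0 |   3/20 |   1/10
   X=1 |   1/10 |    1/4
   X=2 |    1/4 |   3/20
0.0734 bits

Mutual information: I(X;Y) = H(X) + H(Y) - H(X,Y)

Marginals:
P(X) = (1/4, 7/20, 2/5), H(X) = 1.5589 bits
P(Y) = (1/2, 1/2), H(Y) = 1.0000 bits

Joint entropy: H(X,Y) = 2.4855 bits

I(X;Y) = 1.5589 + 1.0000 - 2.4855 = 0.0734 bits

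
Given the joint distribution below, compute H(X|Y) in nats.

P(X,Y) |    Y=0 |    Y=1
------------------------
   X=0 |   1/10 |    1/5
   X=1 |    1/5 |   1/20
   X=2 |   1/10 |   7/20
0.9485 nats

Using the chain rule: H(X|Y) = H(X,Y) - H(Y)

First, compute H(X,Y) = 1.6215 nats

Marginal P(Y) = (2/5, 3/5)
H(Y) = 0.6730 nats

H(X|Y) = H(X,Y) - H(Y) = 1.6215 - 0.6730 = 0.9485 nats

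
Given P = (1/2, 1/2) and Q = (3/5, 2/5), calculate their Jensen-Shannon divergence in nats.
0.0051 nats

Jensen-Shannon divergence is:
JSD(P||Q) = 0.5 × D_KL(P||M) + 0.5 × D_KL(Q||M)
where M = 0.5 × (P + Q) is the mixture distribution.

M = 0.5 × (1/2, 1/2) + 0.5 × (3/5, 2/5) = (11/20, 9/20)

D_KL(P||M) = 0.0050 nats
D_KL(Q||M) = 0.0051 nats

JSD(P||Q) = 0.5 × 0.0050 + 0.5 × 0.0051 = 0.0051 nats

Unlike KL divergence, JSD is symmetric and bounded: 0 ≤ JSD ≤ log(2).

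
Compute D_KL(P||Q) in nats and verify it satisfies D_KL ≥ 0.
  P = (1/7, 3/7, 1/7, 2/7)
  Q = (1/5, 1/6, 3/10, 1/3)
0.2067 nats

KL divergence satisfies the Gibbs inequality: D_KL(P||Q) ≥ 0 for all distributions P, Q.

D_KL(P||Q) = Σ p(x) log(p(x)/q(x))
Term by term:
  x=0: 1/7 × log_e[(1/7)/(1/5)] = -0.0481
  x=1: 3/7 × log_e[(3/7)/(1/6)] = 0.4048
  x=2: 1/7 × log_e[(1/7)/(3/10)] = -0.1060
  x=3: 2/7 × log_e[(2/7)/(1/3)] = -0.0440
D_KL(P||Q) = 0.2067 nats

D_KL(P||Q) = 0.2067 ≥ 0 ✓

This non-negativity is a fundamental property: relative entropy cannot be negative because it measures how different Q is from P.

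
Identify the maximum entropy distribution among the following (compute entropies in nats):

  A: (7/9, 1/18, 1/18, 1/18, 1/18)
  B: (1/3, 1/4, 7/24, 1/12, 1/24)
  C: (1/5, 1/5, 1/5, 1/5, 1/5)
C

For a discrete distribution over n outcomes, entropy is maximized by the uniform distribution.

Computing entropies:
H(A) = 0.8378 nats
H(B) = 1.4116 nats
H(C) = 1.6094 nats

The uniform distribution (where all probabilities equal 1/5) achieves the maximum entropy of log_e(5) = 1.6094 nats.

Distribution C has the highest entropy.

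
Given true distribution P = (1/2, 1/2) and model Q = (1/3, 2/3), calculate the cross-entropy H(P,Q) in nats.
0.7520 nats

Cross-entropy: H(P,Q) = -Σ p(x) log q(x)

Alternatively: H(P,Q) = H(P) + D_KL(P||Q)
H(P) = 0.6931 nats
D_KL(P||Q) = 0.0589 nats

H(P,Q) = 0.6931 + 0.0589 = 0.7520 nats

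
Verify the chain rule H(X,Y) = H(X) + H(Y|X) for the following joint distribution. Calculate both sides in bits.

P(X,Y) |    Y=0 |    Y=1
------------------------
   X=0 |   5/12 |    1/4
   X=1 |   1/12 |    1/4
H(X,Y) = 1.8250, H(X) = 0.9183, H(Y|X) = 0.9067 (all in bits)

Chain rule: H(X,Y) = H(X) + H(Y|X)

Left side — joint entropy directly:
H(X,Y) = -Σ p(x,y) log p(x,y) = 1.8250 bits

Right side — compute H(Y|X) from the conditional distributions:
P(X) = (2/3, 1/3), so H(X) = 0.9183 bits
H(Y|X) = Σ_x P(X=x) · H(Y|X=x):
  P(Y|X=0) = (5/8, 3/8), H(Y|X=0) = 0.9544, weight P(X=0) = 2/3
  P(Y|X=1) = (1/4, 3/4), H(Y|X=1) = 0.8113, weight P(X=1) = 1/3
H(Y|X) = 0.9067 bits

H(X) + H(Y|X) = 0.9183 + 0.9067 = 1.8250 bits

Both sides equal 1.8250 bits. ✓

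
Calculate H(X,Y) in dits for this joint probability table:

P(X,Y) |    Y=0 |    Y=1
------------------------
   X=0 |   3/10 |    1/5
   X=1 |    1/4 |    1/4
0.5977 dits

Joint entropy is H(X,Y) = -Σ_{x,y} p(x,y) log p(x,y).

Summing over all non-zero entries:
H(X,Y) = -[3/10·log_10(3/10) + 1/5·log_10(1/5) + 1/4·log_10(1/4) + 1/4·log_10(1/4)]
H(X,Y) = 0.5977 dits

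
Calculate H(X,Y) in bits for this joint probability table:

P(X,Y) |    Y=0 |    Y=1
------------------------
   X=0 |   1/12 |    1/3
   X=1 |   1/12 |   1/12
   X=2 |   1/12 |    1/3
2.2516 bits

Joint entropy is H(X,Y) = -Σ_{x,y} p(x,y) log p(x,y).

Summing over all non-zero entries:
H(X,Y) = -[1/12·log_2(1/12) + 1/3·log_2(1/3) + 1/12·log_2(1/12) + 1/12·log_2(1/12) + 1/12·log_2(1/12) + 1/3·log_2(1/3)]
H(X,Y) = 2.2516 bits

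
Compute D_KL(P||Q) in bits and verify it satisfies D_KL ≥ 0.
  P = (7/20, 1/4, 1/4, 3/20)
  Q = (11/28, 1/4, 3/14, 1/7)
0.0078 bits

KL divergence satisfies the Gibbs inequality: D_KL(P||Q) ≥ 0 for all distributions P, Q.

D_KL(P||Q) = Σ p(x) log(p(x)/q(x))
Term by term:
  x=0: 7/20 × log_2[(7/20)/(11/28)] = -0.0583
  x=1: 1/4 × log_2[(1/4)/(1/4)] = 0.0000
  x=2: 1/4 × log_2[(1/4)/(3/14)] = 0.0556
  x=3: 3/20 × log_2[(3/20)/(1/7)] = 0.0106
D_KL(P||Q) = 0.0078 bits

D_KL(P||Q) = 0.0078 ≥ 0 ✓

This non-negativity is a fundamental property: relative entropy cannot be negative because it measures how different Q is from P.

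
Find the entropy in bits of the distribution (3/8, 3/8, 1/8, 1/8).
1.8113 bits

Shannon entropy is H(X) = -Σ p(x) log p(x).

For P = (3/8, 3/8, 1/8, 1/8):
H = -3/8 × log_2(3/8) -3/8 × log_2(3/8) -1/8 × log_2(1/8) -1/8 × log_2(1/8)
H = 1.8113 bits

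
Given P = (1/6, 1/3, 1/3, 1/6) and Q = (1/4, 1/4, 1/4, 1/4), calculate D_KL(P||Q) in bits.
0.0817 bits

KL divergence: D_KL(P||Q) = Σ p(x) log(p(x)/q(x))

Computing term by term:
  x=0: 1/6 × log_2[(1/6)/(1/4)] = 1/6 × -0.5850 = -0.0975
  x=1: 1/3 × log_2[(1/3)/(1/4)] = 1/3 × 0.4150 = 0.1383
  x=2: 1/3 × log_2[(1/3)/(1/4)] = 1/3 × 0.4150 = 0.1383
  x=3: 1/6 × log_2[(1/6)/(1/4)] = 1/6 × -0.5850 = -0.0975

D_KL(P||Q) = 0.0817 bits

Note: KL divergence is always non-negative and equals 0 iff P = Q.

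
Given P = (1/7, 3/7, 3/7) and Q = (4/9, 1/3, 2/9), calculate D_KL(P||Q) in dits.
0.0986 dits

KL divergence: D_KL(P||Q) = Σ p(x) log(p(x)/q(x))

Computing term by term:
  x=0: 1/7 × log_10[(1/7)/(4/9)] = 1/7 × -0.4929 = -0.0704
  x=1: 3/7 × log_10[(3/7)/(1/3)] = 3/7 × 0.1091 = 0.0468
  x=2: 3/7 × log_10[(3/7)/(2/9)] = 3/7 × 0.2852 = 0.1222

D_KL(P||Q) = 0.0986 dits

Note: KL divergence is always non-negative and equals 0 iff P = Q.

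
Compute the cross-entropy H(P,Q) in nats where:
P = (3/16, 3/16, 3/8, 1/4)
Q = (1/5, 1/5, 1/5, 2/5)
1.4362 nats

Cross-entropy: H(P,Q) = -Σ p(x) log q(x)

Alternatively: H(P,Q) = H(P) + D_KL(P||Q)
H(P) = 1.3421 nats
D_KL(P||Q) = 0.0940 nats

H(P,Q) = 1.3421 + 0.0940 = 1.4362 nats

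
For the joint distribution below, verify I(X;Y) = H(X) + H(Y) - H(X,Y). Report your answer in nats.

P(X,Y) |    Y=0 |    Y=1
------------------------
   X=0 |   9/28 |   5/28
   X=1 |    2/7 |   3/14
I(X;Y) = 0.0027 nats

Mutual information has multiple equivalent forms:
- I(X;Y) = H(X) - H(X|Y)
- I(X;Y) = H(Y) - H(Y|X)
- I(X;Y) = H(X) + H(Y) - H(X,Y)

Computing all quantities:
H(X) = 0.6931, H(Y) = 0.6700, H(X,Y) = 1.3605
H(X|Y) = 0.6905, H(Y|X) = 0.6673

Verification:
H(X) - H(X|Y) = 0.6931 - 0.6905 = 0.0027
H(Y) - H(Y|X) = 0.6700 - 0.6673 = 0.0027
H(X) + H(Y) - H(X,Y) = 0.6931 + 0.6700 - 1.3605 = 0.0027

All forms give I(X;Y) = 0.0027 nats. ✓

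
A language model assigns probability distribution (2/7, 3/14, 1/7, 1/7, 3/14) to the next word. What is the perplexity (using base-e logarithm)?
4.8264

Perplexity is e^H (or exp(H) for natural log).

First, H = -Σ p log p = 1.5741 nats
Perplexity = e^1.5741 = 4.8264

Interpretation: The model's uncertainty is equivalent to choosing uniformly among 4.8 options.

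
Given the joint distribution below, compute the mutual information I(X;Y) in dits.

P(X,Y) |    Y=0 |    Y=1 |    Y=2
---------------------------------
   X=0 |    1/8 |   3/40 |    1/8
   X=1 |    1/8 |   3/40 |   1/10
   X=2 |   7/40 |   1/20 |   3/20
0.0042 dits

Mutual information: I(X;Y) = H(X) + H(Y) - H(X,Y)

Marginals:
P(X) = (13/40, 3/10, 3/8), H(X) = 0.4752 dits
P(Y) = (17/40, 1/5, 3/8), H(Y) = 0.4575 dits

Joint entropy: H(X,Y) = 0.9285 dits

I(X;Y) = 0.4752 + 0.4575 - 0.9285 = 0.0042 dits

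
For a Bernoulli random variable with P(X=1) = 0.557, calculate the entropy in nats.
0.6866 nats

The binary entropy function is:
H(p) = -p log(p) - (1-p) log(1-p)

H(0.557) = -0.557 × log_e(0.557) - 0.443 × log_e(0.443)
H(0.557) = 0.6866 nats

Note: Binary entropy is maximized at p=0.5 (H=1 bit) and minimized at p=0 or p=1 (H=0).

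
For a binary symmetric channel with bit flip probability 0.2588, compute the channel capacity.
0.1751 bits

For a binary symmetric channel (BSC) with error probability p:
Capacity C = 1 - H(p) bits per symbol

where H(p) = -p log₂(p) - (1-p) log₂(1-p) is the binary entropy function.

H(0.2588) = 0.8249 bits
C = 1 - 0.8249 = 0.1751 bits per symbol

This means we can reliably transmit up to 0.1751 bits of information per channel use.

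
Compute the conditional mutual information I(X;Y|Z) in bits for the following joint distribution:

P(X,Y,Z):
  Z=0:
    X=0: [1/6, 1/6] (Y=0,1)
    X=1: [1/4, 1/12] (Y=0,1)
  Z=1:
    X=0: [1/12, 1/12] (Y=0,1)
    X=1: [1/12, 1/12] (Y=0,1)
0.0325 bits

Conditional mutual information: I(X;Y|Z) = H(X|Z) + H(Y|Z) - H(X,Y|Z)

H(Z) = 0.9183
H(X,Z) = 1.9183 → H(X|Z) = 1.0000
H(Y,Z) = 1.8879 → H(Y|Z) = 0.9696
H(X,Y,Z) = 2.8554 → H(X,Y|Z) = 1.9371

I(X;Y|Z) = 1.0000 + 0.9696 - 1.9371 = 0.0325 bits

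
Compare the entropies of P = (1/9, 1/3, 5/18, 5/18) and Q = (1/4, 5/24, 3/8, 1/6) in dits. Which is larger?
Q

Computing entropies in dits:
H(P) = 0.5741
H(Q) = 0.5819

Distribution Q has higher entropy.

Intuition: The distribution closer to uniform (more spread out) has higher entropy.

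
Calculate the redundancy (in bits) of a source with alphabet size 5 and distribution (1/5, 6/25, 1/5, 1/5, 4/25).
0.0116 bits

Redundancy measures how far a source is from maximum entropy:
R = H_max - H(X)

Maximum entropy for 5 symbols: H_max = log_2(5) = 2.3219 bits
Actual entropy: H(X) = 2.3103 bits
Redundancy: R = 2.3219 - 2.3103 = 0.0116 bits

This redundancy represents potential for compression: the source could be compressed by 0.0116 bits per symbol.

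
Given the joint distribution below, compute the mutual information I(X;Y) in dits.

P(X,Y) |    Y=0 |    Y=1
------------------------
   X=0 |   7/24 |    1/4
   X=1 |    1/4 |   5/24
0.0000 dits

Mutual information: I(X;Y) = H(X) + H(Y) - H(X,Y)

Marginals:
P(X) = (13/24, 11/24), H(X) = 0.2995 dits
P(Y) = (13/24, 11/24), H(Y) = 0.2995 dits

Joint entropy: H(X,Y) = 0.5990 dits

I(X;Y) = 0.2995 + 0.2995 - 0.5990 = 0.0000 dits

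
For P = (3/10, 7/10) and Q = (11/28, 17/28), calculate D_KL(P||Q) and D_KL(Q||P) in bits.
D_KL(P||Q) = 0.0270, D_KL(Q||P) = 0.0282

KL divergence is not symmetric: D_KL(P||Q) ≠ D_KL(Q||P) in general.

D_KL(P||Q) = 0.0270 bits
D_KL(Q||P) = 0.0282 bits

No, they are not equal!

This asymmetry is why KL divergence is not a true distance metric.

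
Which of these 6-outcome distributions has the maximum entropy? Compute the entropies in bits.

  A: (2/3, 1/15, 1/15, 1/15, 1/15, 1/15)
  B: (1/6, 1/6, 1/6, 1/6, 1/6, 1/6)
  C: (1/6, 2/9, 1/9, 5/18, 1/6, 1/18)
B

For a discrete distribution over n outcomes, entropy is maximized by the uniform distribution.

Computing entropies:
H(A) = 1.6923 bits
H(B) = 2.5850 bits
H(C) = 2.4411 bits

The uniform distribution (where all probabilities equal 1/6) achieves the maximum entropy of log_2(6) = 2.5850 bits.

Distribution B has the highest entropy.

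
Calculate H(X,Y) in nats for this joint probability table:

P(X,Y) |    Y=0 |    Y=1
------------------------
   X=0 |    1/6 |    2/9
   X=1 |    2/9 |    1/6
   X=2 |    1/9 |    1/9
1.7540 nats

Joint entropy is H(X,Y) = -Σ_{x,y} p(x,y) log p(x,y).

Summing over all non-zero entries:
H(X,Y) = -[1/6·log_e(1/6) + 2/9·log_e(2/9) + 2/9·log_e(2/9) + 1/6·log_e(1/6) + 1/9·log_e(1/9) + 1/9·log_e(1/9)]
H(X,Y) = 1.7540 nats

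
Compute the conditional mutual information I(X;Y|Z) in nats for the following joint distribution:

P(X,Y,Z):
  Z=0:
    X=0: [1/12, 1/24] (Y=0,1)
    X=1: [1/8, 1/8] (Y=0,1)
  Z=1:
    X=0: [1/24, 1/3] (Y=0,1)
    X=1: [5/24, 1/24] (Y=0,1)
0.1819 nats

Conditional mutual information: I(X;Y|Z) = H(X|Z) + H(Y|Z) - H(X,Y|Z)

H(Z) = 0.6616
H(X,Z) = 1.3209 → H(X|Z) = 0.6593
H(Y,Z) = 1.3398 → H(Y|Z) = 0.6782
H(X,Y,Z) = 1.8172 → H(X,Y|Z) = 1.1556

I(X;Y|Z) = 0.6593 + 0.6782 - 1.1556 = 0.1819 nats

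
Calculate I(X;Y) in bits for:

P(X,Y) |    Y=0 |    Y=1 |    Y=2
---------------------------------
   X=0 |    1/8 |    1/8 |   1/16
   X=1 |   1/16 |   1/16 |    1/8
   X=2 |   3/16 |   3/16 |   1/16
0.0768 bits

Mutual information: I(X;Y) = H(X) + H(Y) - H(X,Y)

Marginals:
P(X) = (5/16, 1/4, 7/16), H(X) = 1.5462 bits
P(Y) = (3/8, 3/8, 1/4), H(Y) = 1.5613 bits

Joint entropy: H(X,Y) = 3.0306 bits

I(X;Y) = 1.5462 + 1.5613 - 3.0306 = 0.0768 bits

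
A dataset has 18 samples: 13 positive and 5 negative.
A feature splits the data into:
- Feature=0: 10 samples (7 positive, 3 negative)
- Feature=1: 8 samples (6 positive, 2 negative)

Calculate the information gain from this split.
0.0022 bits

Information Gain = H(Y) - H(Y|Feature)

Before split:
P(positive) = 13/18 = 0.7222
H(Y) = 0.8524 bits

After split:
Feature=0: H = 0.8813 bits (weight = 10/18)
Feature=1: H = 0.8113 bits (weight = 8/18)
H(Y|Feature) = (10/18)×0.8813 + (8/18)×0.8113 = 0.8502 bits

Information Gain = 0.8524 - 0.8502 = 0.0022 bits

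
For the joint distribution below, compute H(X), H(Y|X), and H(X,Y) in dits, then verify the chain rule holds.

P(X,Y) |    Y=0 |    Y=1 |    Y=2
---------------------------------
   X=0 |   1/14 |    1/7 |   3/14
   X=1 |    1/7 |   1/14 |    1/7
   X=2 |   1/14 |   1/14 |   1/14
H(X,Y) = 0.9149, H(X) = 0.4608, H(Y|X) = 0.4541 (all in dits)

Chain rule: H(X,Y) = H(X) + H(Y|X)

Left side — joint entropy directly:
H(X,Y) = -Σ p(x,y) log p(x,y) = 0.9149 dits

Right side — compute H(Y|X) from the conditional distributions:
P(X) = (3/7, 5/14, 3/14), so H(X) = 0.4608 dits
H(Y|X) = Σ_x P(X=x) · H(Y|X=x):
  P(Y|X=0) = (1/6, 1/3, 1/2), H(Y|X=0) = 0.4392, weight P(X=0) = 3/7
  P(Y|X=1) = (2/5, 1/5, 2/5), H(Y|X=1) = 0.4581, weight P(X=1) = 5/14
  P(Y|X=2) = (1/3, 1/3, 1/3), H(Y|X=2) = 0.4771, weight P(X=2) = 3/14
H(Y|X) = 0.4541 dits

H(X) + H(Y|X) = 0.4608 + 0.4541 = 0.9149 dits

Both sides equal 0.9149 dits. ✓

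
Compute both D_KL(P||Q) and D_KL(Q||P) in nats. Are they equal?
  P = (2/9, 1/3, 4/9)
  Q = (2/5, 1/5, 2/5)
D_KL(P||Q) = 0.0865, D_KL(Q||P) = 0.0908

KL divergence is not symmetric: D_KL(P||Q) ≠ D_KL(Q||P) in general.

D_KL(P||Q) = 0.0865 nats
D_KL(Q||P) = 0.0908 nats

No, they are not equal!

This asymmetry is why KL divergence is not a true distance metric.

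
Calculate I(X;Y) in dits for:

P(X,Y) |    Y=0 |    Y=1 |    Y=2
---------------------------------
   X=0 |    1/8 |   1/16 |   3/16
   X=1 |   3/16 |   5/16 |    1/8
0.0313 dits

Mutual information: I(X;Y) = H(X) + H(Y) - H(X,Y)

Marginals:
P(X) = (3/8, 5/8), H(X) = 0.2873 dits
P(Y) = (5/16, 3/8, 5/16), H(Y) = 0.4755 dits

Joint entropy: H(X,Y) = 0.7315 dits

I(X;Y) = 0.2873 + 0.4755 - 0.7315 = 0.0313 dits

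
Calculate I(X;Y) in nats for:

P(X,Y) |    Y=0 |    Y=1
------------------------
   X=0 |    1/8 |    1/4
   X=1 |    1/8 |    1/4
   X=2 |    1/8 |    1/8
0.0109 nats

Mutual information: I(X;Y) = H(X) + H(Y) - H(X,Y)

Marginals:
P(X) = (3/8, 3/8, 1/4), H(X) = 1.0822 nats
P(Y) = (3/8, 5/8), H(Y) = 0.6616 nats

Joint entropy: H(X,Y) = 1.7329 nats

I(X;Y) = 1.0822 + 0.6616 - 1.7329 = 0.0109 nats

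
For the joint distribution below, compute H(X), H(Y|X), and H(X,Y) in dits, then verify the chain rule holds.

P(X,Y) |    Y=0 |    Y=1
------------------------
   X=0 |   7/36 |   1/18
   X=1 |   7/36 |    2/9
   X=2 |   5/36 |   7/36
H(X,Y) = 0.7488, H(X) = 0.4680, H(Y|X) = 0.2809 (all in dits)

Chain rule: H(X,Y) = H(X) + H(Y|X)

Left side — joint entropy directly:
H(X,Y) = -Σ p(x,y) log p(x,y) = 0.7488 dits

Right side — compute H(Y|X) from the conditional distributions:
P(X) = (1/4, 5/12, 1/3), so H(X) = 0.4680 dits
H(Y|X) = Σ_x P(X=x) · H(Y|X=x):
  P(Y|X=0) = (7/9, 2/9), H(Y|X=0) = 0.2300, weight P(X=0) = 1/4
  P(Y|X=1) = (7/15, 8/15), H(Y|X=1) = 0.3001, weight P(X=1) = 5/12
  P(Y|X=2) = (5/12, 7/12), H(Y|X=2) = 0.2950, weight P(X=2) = 1/3
H(Y|X) = 0.2809 dits

H(X) + H(Y|X) = 0.4680 + 0.2809 = 0.7488 dits

Both sides equal 0.7488 dits. ✓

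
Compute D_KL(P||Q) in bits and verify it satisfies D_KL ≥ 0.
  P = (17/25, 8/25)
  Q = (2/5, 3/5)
0.2304 bits

KL divergence satisfies the Gibbs inequality: D_KL(P||Q) ≥ 0 for all distributions P, Q.

D_KL(P||Q) = Σ p(x) log(p(x)/q(x))
Term by term:
  x=0: 17/25 × log_2[(17/25)/(2/5)] = 0.5206
  x=1: 8/25 × log_2[(8/25)/(3/5)] = -0.2902
D_KL(P||Q) = 0.2304 bits

D_KL(P||Q) = 0.2304 ≥ 0 ✓

This non-negativity is a fundamental property: relative entropy cannot be negative because it measures how different Q is from P.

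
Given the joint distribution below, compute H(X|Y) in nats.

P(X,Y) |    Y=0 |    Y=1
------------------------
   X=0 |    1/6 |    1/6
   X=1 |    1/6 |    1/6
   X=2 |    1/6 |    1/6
1.0986 nats

Using the chain rule: H(X|Y) = H(X,Y) - H(Y)

First, compute H(X,Y) = 1.7918 nats

Marginal P(Y) = (1/2, 1/2)
H(Y) = 0.6931 nats

H(X|Y) = H(X,Y) - H(Y) = 1.7918 - 0.6931 = 1.0986 nats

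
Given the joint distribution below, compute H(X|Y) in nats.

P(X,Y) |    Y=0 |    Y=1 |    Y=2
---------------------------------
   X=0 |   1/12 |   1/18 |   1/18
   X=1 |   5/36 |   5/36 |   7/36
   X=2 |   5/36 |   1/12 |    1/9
1.0289 nats

Using the chain rule: H(X|Y) = H(X,Y) - H(Y)

First, compute H(X,Y) = 2.1204 nats

Marginal P(Y) = (13/36, 5/18, 13/36)
H(Y) = 1.0914 nats

H(X|Y) = H(X,Y) - H(Y) = 2.1204 - 1.0914 = 1.0289 nats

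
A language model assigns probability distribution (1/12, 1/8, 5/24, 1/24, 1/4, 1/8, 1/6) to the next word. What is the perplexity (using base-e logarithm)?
6.2423

Perplexity is e^H (or exp(H) for natural log).

First, H = -Σ p log p = 1.8314 nats
Perplexity = e^1.8314 = 6.2423

Interpretation: The model's uncertainty is equivalent to choosing uniformly among 6.2 options.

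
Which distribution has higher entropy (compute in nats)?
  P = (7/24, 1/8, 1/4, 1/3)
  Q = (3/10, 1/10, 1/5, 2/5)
P

Computing entropies in nats:
H(P) = 1.3321
H(Q) = 1.2799

Distribution P has higher entropy.

Intuition: The distribution closer to uniform (more spread out) has higher entropy.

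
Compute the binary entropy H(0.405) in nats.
0.6750 nats

The binary entropy function is:
H(p) = -p log(p) - (1-p) log(1-p)

H(0.405) = -0.405 × log_e(0.405) - 0.595 × log_e(0.595)
H(0.405) = 0.6750 nats

Note: Binary entropy is maximized at p=0.5 (H=1 bit) and minimized at p=0 or p=1 (H=0).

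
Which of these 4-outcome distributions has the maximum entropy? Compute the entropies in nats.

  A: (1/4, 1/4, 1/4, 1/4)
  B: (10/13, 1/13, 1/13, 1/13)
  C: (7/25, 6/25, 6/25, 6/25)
A

For a discrete distribution over n outcomes, entropy is maximized by the uniform distribution.

Computing entropies:
H(A) = 1.3863 nats
H(B) = 0.7937 nats
H(C) = 1.3840 nats

The uniform distribution (where all probabilities equal 1/4) achieves the maximum entropy of log_e(4) = 1.3863 nats.

Distribution A has the highest entropy.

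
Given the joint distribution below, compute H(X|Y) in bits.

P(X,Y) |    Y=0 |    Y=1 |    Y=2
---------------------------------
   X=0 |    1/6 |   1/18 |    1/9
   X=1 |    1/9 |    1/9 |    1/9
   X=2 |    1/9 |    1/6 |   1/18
1.5145 bits

Using the chain rule: H(X|Y) = H(X,Y) - H(Y)

First, compute H(X,Y) = 3.0860 bits

Marginal P(Y) = (7/18, 1/3, 5/18)
H(Y) = 1.5715 bits

H(X|Y) = H(X,Y) - H(Y) = 3.0860 - 1.5715 = 1.5145 bits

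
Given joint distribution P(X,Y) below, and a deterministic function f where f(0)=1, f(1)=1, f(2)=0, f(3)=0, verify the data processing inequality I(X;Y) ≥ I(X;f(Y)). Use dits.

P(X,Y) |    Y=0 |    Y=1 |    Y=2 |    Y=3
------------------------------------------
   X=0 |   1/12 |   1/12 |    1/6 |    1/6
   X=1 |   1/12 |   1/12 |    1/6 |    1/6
I(X;Y) = 0.0000, I(X;f(Y)) = 0.0000, inequality holds: 0.0000 ≥ 0.0000

Data Processing Inequality: For any Markov chain X → Y → Z, we have I(X;Y) ≥ I(X;Z).

Here Z = f(Y) is a deterministic function of Y, forming X → Y → Z.

Original I(X;Y) = 0.0000 dits

After applying f:
P(X,Z) where Z=f(Y):
- P(X,Z=0) = P(X,Y=2) + P(X,Y=3)
- P(X,Z=1) = P(X,Y=0) + P(X,Y=1)

I(X;Z) = I(X;f(Y)) = 0.0000 dits

Verification: 0.0000 ≥ 0.0000 ✓

Information cannot be created by processing; the function f can only lose information about X.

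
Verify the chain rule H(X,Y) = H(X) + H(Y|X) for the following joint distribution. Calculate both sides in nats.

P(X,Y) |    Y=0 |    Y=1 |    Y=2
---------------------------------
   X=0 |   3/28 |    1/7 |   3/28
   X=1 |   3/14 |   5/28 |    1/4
H(X,Y) = 1.7409, H(X) = 0.6518, H(Y|X) = 1.0892 (all in nats)

Chain rule: H(X,Y) = H(X) + H(Y|X)

Left side — joint entropy directly:
H(X,Y) = -Σ p(x,y) log p(x,y) = 1.7409 nats

Right side — compute H(Y|X) from the conditional distributions:
P(X) = (5/14, 9/14), so H(X) = 0.6518 nats
H(Y|X) = Σ_x P(X=x) · H(Y|X=x):
  P(Y|X=0) = (3/10, 2/5, 3/10), H(Y|X=0) = 1.0889, weight P(X=0) = 5/14
  P(Y|X=1) = (1/3, 5/18, 7/18), H(Y|X=1) = 1.0893, weight P(X=1) = 9/14
H(Y|X) = 1.0892 nats

H(X) + H(Y|X) = 0.6518 + 1.0892 = 1.7409 nats

Both sides equal 1.7409 nats. ✓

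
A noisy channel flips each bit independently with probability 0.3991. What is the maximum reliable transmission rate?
0.0296 bits

For a binary symmetric channel (BSC) with error probability p:
Capacity C = 1 - H(p) bits per symbol

where H(p) = -p log₂(p) - (1-p) log₂(1-p) is the binary entropy function.

H(0.3991) = 0.9704 bits
C = 1 - 0.9704 = 0.0296 bits per symbol

This means we can reliably transmit up to 0.0296 bits of information per channel use.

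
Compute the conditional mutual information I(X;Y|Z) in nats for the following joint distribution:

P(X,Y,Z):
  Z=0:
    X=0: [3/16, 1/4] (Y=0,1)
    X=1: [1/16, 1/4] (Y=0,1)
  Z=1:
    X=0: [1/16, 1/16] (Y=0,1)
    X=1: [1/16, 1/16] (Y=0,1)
0.0222 nats

Conditional mutual information: I(X;Y|Z) = H(X|Z) + H(Y|Z) - H(X,Y|Z)

H(Z) = 0.5623
H(X,Z) = 1.2450 → H(X|Z) = 0.6827
H(Y,Z) = 1.2130 → H(Y|Z) = 0.6507
H(X,Y,Z) = 1.8735 → H(X,Y|Z) = 1.3111

I(X;Y|Z) = 0.6827 + 0.6507 - 1.3111 = 0.0222 nats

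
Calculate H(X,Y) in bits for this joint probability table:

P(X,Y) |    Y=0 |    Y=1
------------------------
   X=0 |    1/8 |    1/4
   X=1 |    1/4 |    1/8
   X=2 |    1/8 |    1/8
2.5000 bits

Joint entropy is H(X,Y) = -Σ_{x,y} p(x,y) log p(x,y).

Summing over all non-zero entries:
H(X,Y) = -[1/8·log_2(1/8) + 1/4·log_2(1/4) + 1/4·log_2(1/4) + 1/8·log_2(1/8) + 1/8·log_2(1/8) + 1/8·log_2(1/8)]
H(X,Y) = 2.5000 bits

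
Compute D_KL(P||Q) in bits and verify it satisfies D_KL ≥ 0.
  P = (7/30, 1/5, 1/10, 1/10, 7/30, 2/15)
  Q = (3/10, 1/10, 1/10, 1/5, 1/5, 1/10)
0.1226 bits

KL divergence satisfies the Gibbs inequality: D_KL(P||Q) ≥ 0 for all distributions P, Q.

D_KL(P||Q) = Σ p(x) log(p(x)/q(x))
Term by term:
  x=0: 7/30 × log_2[(7/30)/(3/10)] = -0.0846
  x=1: 1/5 × log_2[(1/5)/(1/10)] = 0.2000
  x=2: 1/10 × log_2[(1/10)/(1/10)] = 0.0000
  x=3: 1/10 × log_2[(1/10)/(1/5)] = -0.1000
  x=4: 7/30 × log_2[(7/30)/(1/5)] = 0.0519
  x=5: 2/15 × log_2[(2/15)/(1/10)] = 0.0553
D_KL(P||Q) = 0.1226 bits

D_KL(P||Q) = 0.1226 ≥ 0 ✓

This non-negativity is a fundamental property: relative entropy cannot be negative because it measures how different Q is from P.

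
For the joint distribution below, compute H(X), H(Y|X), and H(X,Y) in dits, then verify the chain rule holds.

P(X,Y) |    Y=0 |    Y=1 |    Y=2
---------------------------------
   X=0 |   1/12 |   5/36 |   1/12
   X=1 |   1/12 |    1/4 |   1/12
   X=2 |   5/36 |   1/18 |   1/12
H(X,Y) = 0.9081, H(X) = 0.4703, H(Y|X) = 0.4378 (all in dits)

Chain rule: H(X,Y) = H(X) + H(Y|X)

Left side — joint entropy directly:
H(X,Y) = -Σ p(x,y) log p(x,y) = 0.9081 dits

Right side — compute H(Y|X) from the conditional distributions:
P(X) = (11/36, 5/12, 5/18), so H(X) = 0.4703 dits
H(Y|X) = Σ_x P(X=x) · H(Y|X=x):
  P(Y|X=0) = (3/11, 5/11, 3/11), H(Y|X=0) = 0.4634, weight P(X=0) = 11/36
  P(Y|X=1) = (1/5, 3/5, 1/5), H(Y|X=1) = 0.4127, weight P(X=1) = 5/12
  P(Y|X=2) = (1/2, 1/5, 3/10), H(Y|X=2) = 0.4472, weight P(X=2) = 5/18
H(Y|X) = 0.4378 dits

H(X) + H(Y|X) = 0.4703 + 0.4378 = 0.9081 dits

Both sides equal 0.9081 dits. ✓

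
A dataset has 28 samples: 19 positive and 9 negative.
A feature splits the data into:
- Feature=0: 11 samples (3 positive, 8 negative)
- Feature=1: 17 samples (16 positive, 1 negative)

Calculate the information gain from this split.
0.3779 bits

Information Gain = H(Y) - H(Y|Feature)

Before split:
P(positive) = 19/28 = 0.6786
H(Y) = 0.9059 bits

After split:
Feature=0: H = 0.8454 bits (weight = 11/28)
Feature=1: H = 0.3228 bits (weight = 17/28)
H(Y|Feature) = (11/28)×0.8454 + (17/28)×0.3228 = 0.5281 bits

Information Gain = 0.9059 - 0.5281 = 0.3779 bits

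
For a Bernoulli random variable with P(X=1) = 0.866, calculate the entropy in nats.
0.3939 nats

The binary entropy function is:
H(p) = -p log(p) - (1-p) log(1-p)

H(0.866) = -0.866 × log_e(0.866) - 0.134 × log_e(0.134)
H(0.866) = 0.3939 nats

Note: Binary entropy is maximized at p=0.5 (H=1 bit) and minimized at p=0 or p=1 (H=0).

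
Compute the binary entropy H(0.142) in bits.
0.5895 bits

The binary entropy function is:
H(p) = -p log(p) - (1-p) log(1-p)

H(0.142) = -0.142 × log_2(0.142) - 0.858 × log_2(0.858)
H(0.142) = 0.5895 bits

Note: Binary entropy is maximized at p=0.5 (H=1 bit) and minimized at p=0 or p=1 (H=0).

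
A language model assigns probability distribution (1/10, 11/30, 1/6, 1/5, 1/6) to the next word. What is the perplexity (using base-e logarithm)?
4.5598

Perplexity is e^H (or exp(H) for natural log).

First, H = -Σ p log p = 1.5173 nats
Perplexity = e^1.5173 = 4.5598

Interpretation: The model's uncertainty is equivalent to choosing uniformly among 4.6 options.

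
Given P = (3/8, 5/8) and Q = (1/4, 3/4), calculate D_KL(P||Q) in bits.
0.0550 bits

KL divergence: D_KL(P||Q) = Σ p(x) log(p(x)/q(x))

Computing term by term:
  x=0: 3/8 × log_2[(3/8)/(1/4)] = 3/8 × 0.5850 = 0.2194
  x=1: 5/8 × log_2[(5/8)/(3/4)] = 5/8 × -0.2630 = -0.1644

D_KL(P||Q) = 0.0550 bits

Note: KL divergence is always non-negative and equals 0 iff P = Q.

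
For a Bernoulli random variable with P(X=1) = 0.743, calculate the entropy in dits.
0.2475 dits

The binary entropy function is:
H(p) = -p log(p) - (1-p) log(1-p)

H(0.743) = -0.743 × log_10(0.743) - 0.257 × log_10(0.257)
H(0.743) = 0.2475 dits

Note: Binary entropy is maximized at p=0.5 (H=1 bit) and minimized at p=0 or p=1 (H=0).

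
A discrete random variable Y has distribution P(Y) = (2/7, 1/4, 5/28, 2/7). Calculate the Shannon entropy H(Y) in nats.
1.3701 nats

Shannon entropy is H(X) = -Σ p(x) log p(x).

For P = (2/7, 1/4, 5/28, 2/7):
H = -2/7 × log_e(2/7) -1/4 × log_e(1/4) -5/28 × log_e(5/28) -2/7 × log_e(2/7)
H = 1.3701 nats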